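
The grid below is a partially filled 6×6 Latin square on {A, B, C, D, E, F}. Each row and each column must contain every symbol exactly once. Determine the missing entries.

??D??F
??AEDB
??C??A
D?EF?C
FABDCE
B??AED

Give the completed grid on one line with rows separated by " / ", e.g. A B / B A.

A E D C B F / C F A E D B / E D C B F A / D B E F A C / F A B D C E / B C F A E D

(r2,c1): row 2 has {A,B,D,E}; column 1 has {B,D,F}, so it must be C.
(r2,c2): row 2 has {A,B,C,D,E}; column 2 has {A}, so it must be F.
(r3,c1): row 3 has {A,C}; column 1 has {B,C,D,F}, so it must be E.
(r3,c4): row 3 has {A,C,E}; column 4 has {A,D,E,F}, so it must be B.
(r3,c5): row 3 has {A,B,C,E}; column 5 has {C,D,E}, so it must be F.
(r4,c2): row 4 has {C,D,E,F}; column 2 has {A,F}, so it must be B.
(r4,c5): row 4 has {B,C,D,E,F}; column 5 has {C,D,E,F}, so it must be A.
(r6,c2): row 6 has {A,B,D,E}; column 2 has {A,B,F}, so it must be C.
(r6,c3): row 6 has {A,B,C,D,E}; column 3 has {A,B,C,D,E}, so it must be F.
(r1,c1): row 1 has {D,F}; column 1 has {B,C,D,E,F}, so it must be A.
(r1,c2): row 1 has {A,D,F}; column 2 has {A,B,C,F}, so it must be E.
(r1,c4): row 1 has {A,D,E,F}; column 4 has {A,B,D,E,F}, so it must be C.
(r1,c5): row 1 has {A,C,D,E,F}; column 5 has {A,C,D,E,F}, so it must be B.
(r3,c2): row 3 has {A,B,C,E,F}; column 2 has {A,B,C,E,F}, so it must be D.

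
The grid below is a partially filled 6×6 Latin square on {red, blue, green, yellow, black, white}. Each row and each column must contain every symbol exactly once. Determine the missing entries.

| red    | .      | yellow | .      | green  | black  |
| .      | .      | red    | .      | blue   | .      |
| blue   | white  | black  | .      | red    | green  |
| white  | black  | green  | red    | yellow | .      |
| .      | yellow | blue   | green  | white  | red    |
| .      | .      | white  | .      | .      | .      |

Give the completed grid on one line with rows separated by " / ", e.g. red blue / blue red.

red blue yellow white green black / yellow green red black blue white / blue white black yellow red green / white black green red yellow blue / black yellow blue green white red / green red white blue black yellow

(r1,c2) = blue
(r1,c4) = white
(r2,c2) = green
(r3,c4) = yellow
(r4,c6) = blue
(r5,c1) = black
(r6,c2) = red
(r6,c5) = black
(r6,c6) = yellow
(r2,c1) = yellow
(r2,c4) = black
(r2,c6) = white
(r6,c1) = green
(r6,c4) = blue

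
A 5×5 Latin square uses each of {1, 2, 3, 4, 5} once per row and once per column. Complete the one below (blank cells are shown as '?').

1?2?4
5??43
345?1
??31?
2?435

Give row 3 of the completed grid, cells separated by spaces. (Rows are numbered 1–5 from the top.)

3 4 5 2 1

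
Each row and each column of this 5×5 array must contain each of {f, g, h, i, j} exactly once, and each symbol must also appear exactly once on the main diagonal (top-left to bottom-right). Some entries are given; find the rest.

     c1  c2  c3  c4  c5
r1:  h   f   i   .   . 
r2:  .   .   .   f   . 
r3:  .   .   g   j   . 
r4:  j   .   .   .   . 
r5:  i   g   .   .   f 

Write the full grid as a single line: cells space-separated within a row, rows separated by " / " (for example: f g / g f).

(r1,c4): row 1 has {f,h,i}; column 4 has {f,j}, so it must be g.
(r1,c5): row 1 has {f,g,h,i}; column 5 has {f}, so it must be j.
(r2,c1): row 2 has {f}; column 1 has {h,i,j}, so it must be g.
(r3,c1): row 3 has {g,j}; column 1 has {g,h,i,j}, so it must be f.
(r4,c4): row 4 has {j}; column 4 has {f,g,j}; the diagonal has {f,g,h}, so it must be i.
(r5,c4): row 5 has {f,g,i}; column 4 has {f,g,i,j}, so it must be h.
(r2,c2): row 2 has {f,g}; column 2 has {f,g}; the diagonal has {f,g,h,i}, so it must be j.
(r2,c3): row 2 has {f,g,j}; column 3 has {g,i}, so it must be h.
(r2,c5): row 2 has {f,g,h,j}; column 5 has {f,j}, so it must be i.
(r3,c5): row 3 has {f,g,j}; column 5 has {f,i,j}, so it must be h.
(r4,c2): row 4 has {i,j}; column 2 has {f,g,j}, so it must be h.
(r4,c3): row 4 has {h,i,j}; column 3 has {g,h,i}, so it must be f.
(r4,c5): row 4 has {f,h,i,j}; column 5 has {f,h,i,j}, so it must be g.
(r5,c3): row 5 has {f,g,h,i}; column 3 has {f,g,h,i}, so it must be j.
(r3,c2): row 3 has {f,g,h,j}; column 2 has {f,g,h,j}, so it must be i.

h f i g j / g j h f i / f i g j h / j h f i g / i g j h f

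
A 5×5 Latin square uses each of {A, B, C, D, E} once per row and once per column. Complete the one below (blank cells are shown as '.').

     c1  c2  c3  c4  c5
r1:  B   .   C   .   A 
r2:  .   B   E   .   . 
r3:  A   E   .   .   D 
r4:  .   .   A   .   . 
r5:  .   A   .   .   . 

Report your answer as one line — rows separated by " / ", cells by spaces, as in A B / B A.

B D C E A / D B E A C / A E B C D / E C A D B / C A D B E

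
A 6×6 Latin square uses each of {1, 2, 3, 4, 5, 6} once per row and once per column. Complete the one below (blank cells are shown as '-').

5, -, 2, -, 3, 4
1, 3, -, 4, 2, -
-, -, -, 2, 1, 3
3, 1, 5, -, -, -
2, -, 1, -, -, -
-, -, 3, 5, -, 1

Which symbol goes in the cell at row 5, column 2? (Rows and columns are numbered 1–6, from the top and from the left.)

4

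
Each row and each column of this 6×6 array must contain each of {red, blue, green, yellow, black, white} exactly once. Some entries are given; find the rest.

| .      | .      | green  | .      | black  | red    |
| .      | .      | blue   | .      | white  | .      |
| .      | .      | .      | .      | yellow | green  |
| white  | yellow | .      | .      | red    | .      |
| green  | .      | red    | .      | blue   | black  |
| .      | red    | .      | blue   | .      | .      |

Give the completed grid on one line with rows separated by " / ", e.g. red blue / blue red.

(r2,c6) = yellow
(r4,c3) = black
(r4,c4) = green
(r4,c6) = blue
(r5,c2) = white
(r5,c4) = yellow
(r6,c5) = green
(r6,c6) = white
(r1,c2) = blue
(r1,c4) = white
(r3,c2) = black
(r3,c3) = white
(r3,c4) = red
(r6,c3) = yellow
(r1,c1) = yellow
(r2,c2) = green
(r2,c4) = black
(r3,c1) = blue
(r6,c1) = black
(r2,c1) = red

yellow blue green white black red / red green blue black white yellow / blue black white red yellow green / white yellow black green red blue / green white red yellow blue black / black red yellow blue green white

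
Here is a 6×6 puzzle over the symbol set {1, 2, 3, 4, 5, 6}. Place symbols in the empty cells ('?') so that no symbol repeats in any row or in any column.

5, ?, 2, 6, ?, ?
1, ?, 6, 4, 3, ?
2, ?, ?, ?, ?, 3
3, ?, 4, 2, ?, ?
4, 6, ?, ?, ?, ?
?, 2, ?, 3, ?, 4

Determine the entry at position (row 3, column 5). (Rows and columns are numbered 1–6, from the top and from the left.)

6

Cell (r1,c6): row 1 has {2,5,6}; column 6 has {3,4} → 1.
Cell (r2,c2): row 2 has {1,3,4,6}; column 2 has {2,6} → 5.
Cell (r2,c6): row 2 has {1,3,4,5,6}; column 6 has {1,3,4} → 2.
Cell (r4,c2): row 4 has {2,3,4}; column 2 has {2,5,6} → 1.
Cell (r5,c6): row 5 has {4,6}; column 6 has {1,2,3,4} → 5.
Cell (r6,c1): row 6 has {2,3,4}; column 1 has {1,2,3,4,5} → 6.
Cell (r1,c5): row 1 has {1,2,5,6}; column 5 has {3} → 4.
Cell (r3,c2): row 3 has {2,3}; column 2 has {1,2,5,6} → 4.
Cell (r4,c6): row 4 has {1,2,3,4}; column 6 has {1,2,3,4,5} → 6.
Cell (r5,c4): row 5 has {4,5,6}; column 4 has {2,3,4,6} → 1.
Cell (r5,c5): row 5 has {1,4,5,6}; column 5 has {3,4} → 2.
Cell (r1,c2): row 1 has {1,2,4,5,6}; column 2 has {1,2,4,5,6} → 3.
Cell (r3,c4): row 3 has {2,3,4}; column 4 has {1,2,3,4,6} → 5.
Cell (r4,c5): row 4 has {1,2,3,4,6}; column 5 has {2,3,4} → 5.
Cell (r5,c3): row 5 has {1,2,4,5,6}; column 3 has {2,4,6} → 3.
Cell (r6,c5): row 6 has {2,3,4,6}; column 5 has {2,3,4,5} → 1.
Cell (r3,c3): row 3 has {2,3,4,5}; column 3 has {2,3,4,6} → 1.
Cell (r3,c5): row 3 has {1,2,3,4,5}; column 5 has {1,2,3,4,5} → 6.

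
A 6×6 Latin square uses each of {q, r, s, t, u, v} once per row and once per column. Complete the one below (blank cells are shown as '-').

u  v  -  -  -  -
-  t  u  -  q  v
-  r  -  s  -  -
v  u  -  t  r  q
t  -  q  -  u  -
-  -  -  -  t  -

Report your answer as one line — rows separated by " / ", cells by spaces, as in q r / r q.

(r1,c5) = s
(r2,c4) = r
(r3,c1) = q
(r3,c5) = v
(r4,c3) = s
(r5,c2) = s
(r5,c4) = v
(r5,c6) = r
(r6,c2) = q
(r6,c4) = u
(r6,c6) = s
(r1,c4) = q
(r1,c6) = t
(r2,c1) = s
(r3,c3) = t
(r3,c6) = u
(r6,c1) = r
(r6,c3) = v
(r1,c3) = r

u v r q s t / s t u r q v / q r t s v u / v u s t r q / t s q v u r / r q v u t s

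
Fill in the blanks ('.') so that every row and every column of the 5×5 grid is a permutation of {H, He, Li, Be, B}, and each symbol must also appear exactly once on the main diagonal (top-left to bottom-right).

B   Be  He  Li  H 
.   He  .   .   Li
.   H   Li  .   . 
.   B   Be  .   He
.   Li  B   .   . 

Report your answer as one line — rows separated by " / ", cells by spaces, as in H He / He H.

At row 2, column 3: row 2 has {He,Li}; column 3 has {He,Li,Be,B}; that leaves H.
At row 4, column 4: row 4 has {He,Be,B}; column 4 has {Li}; the diagonal has {He,Li,B}; that leaves H.
At row 5, column 5: row 5 has {Li,B}; column 5 has {H,He,Li}; the diagonal has {H,He,Li,B}; that leaves Be.
At row 2, column 1: row 2 has {H,He,Li}; column 1 has {B}; that leaves Be.
At row 2, column 4: row 2 has {H,He,Li,Be}; column 4 has {H,Li}; that leaves B.
At row 3, column 1: row 3 has {H,Li}; column 1 has {Be,B}; that leaves He.
At row 3, column 4: row 3 has {H,He,Li}; column 4 has {H,Li,B}; that leaves Be.
At row 3, column 5: row 3 has {H,He,Li,Be}; column 5 has {H,He,Li,Be}; that leaves B.
At row 4, column 1: row 4 has {H,He,Be,B}; column 1 has {He,Be,B}; that leaves Li.
At row 5, column 1: row 5 has {Li,Be,B}; column 1 has {He,Li,Be,B}; that leaves H.
At row 5, column 4: row 5 has {H,Li,Be,B}; column 4 has {H,Li,Be,B}; that leaves He.

B Be He Li H / Be He H B Li / He H Li Be B / Li B Be H He / H Li B He Be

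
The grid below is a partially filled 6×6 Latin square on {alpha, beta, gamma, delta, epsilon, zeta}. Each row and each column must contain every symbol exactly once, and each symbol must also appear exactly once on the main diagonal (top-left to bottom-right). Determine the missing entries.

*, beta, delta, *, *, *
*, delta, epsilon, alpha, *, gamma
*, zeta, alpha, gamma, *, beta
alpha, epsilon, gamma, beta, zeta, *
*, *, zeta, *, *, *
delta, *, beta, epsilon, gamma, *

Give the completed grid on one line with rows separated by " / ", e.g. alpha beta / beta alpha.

gamma beta delta zeta alpha epsilon / zeta delta epsilon alpha beta gamma / epsilon zeta alpha gamma delta beta / alpha epsilon gamma beta zeta delta / beta gamma zeta delta epsilon alpha / delta alpha beta epsilon gamma zeta

(r1,c4): row 1 has {beta,delta}; column 4 has {alpha,beta,gamma,epsilon}, so it must be zeta.
(r2,c5): row 2 has {alpha,gamma,delta,epsilon}; column 5 has {gamma,zeta}, so it must be beta.
(r3,c1): row 3 has {alpha,beta,gamma,zeta}; column 1 has {alpha,delta}, so it must be epsilon.
(r3,c5): row 3 has {alpha,beta,gamma,epsilon,zeta}; column 5 has {beta,gamma,zeta}, so it must be delta.
(r4,c6): row 4 has {alpha,beta,gamma,epsilon,zeta}; column 6 has {beta,gamma}, so it must be delta.
(r5,c4): row 5 has {zeta}; column 4 has {alpha,beta,gamma,epsilon,zeta}, so it must be delta.
(r5,c5): row 5 has {delta,zeta}; column 5 has {beta,gamma,delta,zeta}; the diagonal has {alpha,beta,delta}, so it must be epsilon.
(r5,c6): row 5 has {delta,epsilon,zeta}; column 6 has {beta,gamma,delta}, so it must be alpha.
(r6,c2): row 6 has {beta,gamma,delta,epsilon}; column 2 has {beta,delta,epsilon,zeta}, so it must be alpha.
(r6,c6): row 6 has {alpha,beta,gamma,delta,epsilon}; column 6 has {alpha,beta,gamma,delta}; the diagonal has {alpha,beta,delta,epsilon}, so it must be zeta.
(r1,c1): row 1 has {beta,delta,zeta}; column 1 has {alpha,delta,epsilon}; the diagonal has {alpha,beta,delta,epsilon,zeta}, so it must be gamma.
(r1,c5): row 1 has {beta,gamma,delta,zeta}; column 5 has {beta,gamma,delta,epsilon,zeta}, so it must be alpha.
(r1,c6): row 1 has {alpha,beta,gamma,delta,zeta}; column 6 has {alpha,beta,gamma,delta,zeta}, so it must be epsilon.
(r2,c1): row 2 has {alpha,beta,gamma,delta,epsilon}; column 1 has {alpha,gamma,delta,epsilon}, so it must be zeta.
(r5,c1): row 5 has {alpha,delta,epsilon,zeta}; column 1 has {alpha,gamma,delta,epsilon,zeta}, so it must be beta.
(r5,c2): row 5 has {alpha,beta,delta,epsilon,zeta}; column 2 has {alpha,beta,delta,epsilon,zeta}, so it must be gamma.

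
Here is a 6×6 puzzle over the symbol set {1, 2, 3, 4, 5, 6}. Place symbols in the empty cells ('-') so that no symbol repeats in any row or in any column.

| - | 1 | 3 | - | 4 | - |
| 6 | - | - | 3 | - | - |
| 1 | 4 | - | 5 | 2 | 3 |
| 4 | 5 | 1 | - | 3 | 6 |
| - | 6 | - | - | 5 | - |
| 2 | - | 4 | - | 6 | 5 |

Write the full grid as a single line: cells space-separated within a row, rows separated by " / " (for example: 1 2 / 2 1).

5 1 3 6 4 2 / 6 2 5 3 1 4 / 1 4 6 5 2 3 / 4 5 1 2 3 6 / 3 6 2 4 5 1 / 2 3 4 1 6 5

(r1,c1): row 1 has {1,3,4}; column 1 has {1,2,4,6}, so it must be 5.
(r1,c6): row 1 has {1,3,4,5}; column 6 has {3,5,6}, so it must be 2.
(r2,c2): row 2 has {3,6}; column 2 has {1,4,5,6}, so it must be 2.
(r2,c3): row 2 has {2,3,6}; column 3 has {1,3,4}, so it must be 5.
(r2,c5): row 2 has {2,3,5,6}; column 5 has {2,3,4,5,6}, so it must be 1.
(r2,c6): row 2 has {1,2,3,5,6}; column 6 has {2,3,5,6}, so it must be 4.
(r3,c3): row 3 has {1,2,3,4,5}; column 3 has {1,3,4,5}, so it must be 6.
(r4,c4): row 4 has {1,3,4,5,6}; column 4 has {3,5}, so it must be 2.
(r5,c1): row 5 has {5,6}; column 1 has {1,2,4,5,6}, so it must be 3.
(r5,c3): row 5 has {3,5,6}; column 3 has {1,3,4,5,6}, so it must be 2.
(r5,c6): row 5 has {2,3,5,6}; column 6 has {2,3,4,5,6}, so it must be 1.
(r6,c2): row 6 has {2,4,5,6}; column 2 has {1,2,4,5,6}, so it must be 3.
(r6,c4): row 6 has {2,3,4,5,6}; column 4 has {2,3,5}, so it must be 1.
(r1,c4): row 1 has {1,2,3,4,5}; column 4 has {1,2,3,5}, so it must be 6.
(r5,c4): row 5 has {1,2,3,5,6}; column 4 has {1,2,3,5,6}, so it must be 4.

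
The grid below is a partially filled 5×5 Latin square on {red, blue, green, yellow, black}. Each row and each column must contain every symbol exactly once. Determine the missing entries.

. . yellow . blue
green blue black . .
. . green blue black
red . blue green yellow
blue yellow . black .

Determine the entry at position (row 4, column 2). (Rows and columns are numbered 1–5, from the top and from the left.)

black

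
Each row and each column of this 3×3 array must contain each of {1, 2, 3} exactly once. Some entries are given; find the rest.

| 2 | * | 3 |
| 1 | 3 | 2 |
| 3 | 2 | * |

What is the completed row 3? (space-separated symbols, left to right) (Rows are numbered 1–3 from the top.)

3 2 1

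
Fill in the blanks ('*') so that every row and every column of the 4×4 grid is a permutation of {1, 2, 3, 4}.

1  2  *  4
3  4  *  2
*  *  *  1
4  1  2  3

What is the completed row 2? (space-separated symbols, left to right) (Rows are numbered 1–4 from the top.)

(r1,c3) = 3
(r2,c3) = 1

3 4 1 2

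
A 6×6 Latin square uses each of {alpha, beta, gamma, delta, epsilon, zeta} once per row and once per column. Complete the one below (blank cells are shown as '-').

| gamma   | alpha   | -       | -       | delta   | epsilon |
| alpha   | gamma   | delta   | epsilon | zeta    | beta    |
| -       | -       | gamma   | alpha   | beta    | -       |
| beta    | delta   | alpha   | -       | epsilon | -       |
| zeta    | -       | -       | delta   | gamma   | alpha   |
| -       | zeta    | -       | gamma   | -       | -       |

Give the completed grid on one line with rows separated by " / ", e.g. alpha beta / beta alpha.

gamma alpha zeta beta delta epsilon / alpha gamma delta epsilon zeta beta / delta epsilon gamma alpha beta zeta / beta delta alpha zeta epsilon gamma / zeta beta epsilon delta gamma alpha / epsilon zeta beta gamma alpha delta

At row 3, column 2: row 3 has {alpha,beta,gamma}; column 2 has {alpha,gamma,delta,zeta}; that leaves epsilon.
At row 4, column 4: row 4 has {alpha,beta,delta,epsilon}; column 4 has {alpha,gamma,delta,epsilon}; that leaves zeta.
At row 4, column 6: row 4 has {alpha,beta,delta,epsilon,zeta}; column 6 has {alpha,beta,epsilon}; that leaves gamma.
At row 5, column 2: row 5 has {alpha,gamma,delta,zeta}; column 2 has {alpha,gamma,delta,epsilon,zeta}; that leaves beta.
At row 5, column 3: row 5 has {alpha,beta,gamma,delta,zeta}; column 3 has {alpha,gamma,delta}; that leaves epsilon.
At row 6, column 3: row 6 has {gamma,zeta}; column 3 has {alpha,gamma,delta,epsilon}; that leaves beta.
At row 6, column 5: row 6 has {beta,gamma,zeta}; column 5 has {beta,gamma,delta,epsilon,zeta}; that leaves alpha.
At row 6, column 6: row 6 has {alpha,beta,gamma,zeta}; column 6 has {alpha,beta,gamma,epsilon}; that leaves delta.
At row 1, column 3: row 1 has {alpha,gamma,delta,epsilon}; column 3 has {alpha,beta,gamma,delta,epsilon}; that leaves zeta.
At row 1, column 4: row 1 has {alpha,gamma,delta,epsilon,zeta}; column 4 has {alpha,gamma,delta,epsilon,zeta}; that leaves beta.
At row 3, column 1: row 3 has {alpha,beta,gamma,epsilon}; column 1 has {alpha,beta,gamma,zeta}; that leaves delta.
At row 3, column 6: row 3 has {alpha,beta,gamma,delta,epsilon}; column 6 has {alpha,beta,gamma,delta,epsilon}; that leaves zeta.
At row 6, column 1: row 6 has {alpha,beta,gamma,delta,zeta}; column 1 has {alpha,beta,gamma,delta,zeta}; that leaves epsilon.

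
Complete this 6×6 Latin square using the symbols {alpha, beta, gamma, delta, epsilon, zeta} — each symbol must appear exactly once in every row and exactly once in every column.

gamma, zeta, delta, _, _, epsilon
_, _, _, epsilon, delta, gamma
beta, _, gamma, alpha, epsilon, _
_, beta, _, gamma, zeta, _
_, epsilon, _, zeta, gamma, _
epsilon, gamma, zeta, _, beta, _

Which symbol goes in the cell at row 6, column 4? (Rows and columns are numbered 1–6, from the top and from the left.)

delta

(r1,c4) = beta
(r1,c5) = alpha
(r2,c2) = alpha
(r2,c3) = beta
(r3,c2) = delta
(r3,c6) = zeta
(r5,c3) = alpha
(r6,c4) = delta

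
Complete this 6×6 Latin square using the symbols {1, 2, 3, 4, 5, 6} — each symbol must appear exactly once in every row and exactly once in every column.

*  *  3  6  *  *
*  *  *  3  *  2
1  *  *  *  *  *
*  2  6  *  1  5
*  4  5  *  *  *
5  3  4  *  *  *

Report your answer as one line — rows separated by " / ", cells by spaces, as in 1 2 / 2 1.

row 2 has {2,3}; column 3 has {3,4,5,6} — only 1 is left for (r2,c3).
row 3 has {1}; column 3 has {1,3,4,5,6} — only 2 is left for (r3,c3).
row 4 has {1,2,5,6}; column 4 has {3,6} — only 4 is left for (r4,c4).
row 3 has {1,2}; column 4 has {3,4,6} — only 5 is left for (r3,c4).
row 4 has {1,2,4,5,6}; column 1 has {1,5} — only 3 is left for (r4,c1).
row 3 has {1,2,5}; column 2 has {2,3,4} — only 6 is left for (r3,c2).
row 2 has {1,2,3}; column 2 has {2,3,4,6} — only 5 is left for (r2,c2).
row 1 has {3,6}; column 2 has {2,3,4,5,6} — only 1 is left for (r1,c2).
row 1 has {1,3,6}; column 6 has {2,5} — only 4 is left for (r1,c6).
row 3 has {1,2,5,6}; column 6 has {2,4,5} — only 3 is left for (r3,c6).
row 1 has {1,3,4,6}; column 1 has {1,3,5} — only 2 is left for (r1,c1).
row 1 has {1,2,3,4,6}; column 5 has {1} — only 5 is left for (r1,c5).
row 3 has {1,2,3,5,6}; column 5 has {1,5} — only 4 is left for (r3,c5).
row 5 has {4,5}; column 1 has {1,2,3,5} — only 6 is left for (r5,c1).
row 5 has {4,5,6}; column 6 has {2,3,4,5} — only 1 is left for (r5,c6).
row 6 has {3,4,5}; column 6 has {1,2,3,4,5} — only 6 is left for (r6,c6).
row 2 has {1,2,3,5}; column 1 has {1,2,3,5,6} — only 4 is left for (r2,c1).
row 2 has {1,2,3,4,5}; column 5 has {1,4,5} — only 6 is left for (r2,c5).
row 5 has {1,4,5,6}; column 4 has {3,4,5,6} — only 2 is left for (r5,c4).
row 5 has {1,2,4,5,6}; column 5 has {1,4,5,6} — only 3 is left for (r5,c5).
row 6 has {3,4,5,6}; column 4 has {2,3,4,5,6} — only 1 is left for (r6,c4).
row 6 has {1,3,4,5,6}; column 5 has {1,3,4,5,6} — only 2 is left for (r6,c5).

2 1 3 6 5 4 / 4 5 1 3 6 2 / 1 6 2 5 4 3 / 3 2 6 4 1 5 / 6 4 5 2 3 1 / 5 3 4 1 2 6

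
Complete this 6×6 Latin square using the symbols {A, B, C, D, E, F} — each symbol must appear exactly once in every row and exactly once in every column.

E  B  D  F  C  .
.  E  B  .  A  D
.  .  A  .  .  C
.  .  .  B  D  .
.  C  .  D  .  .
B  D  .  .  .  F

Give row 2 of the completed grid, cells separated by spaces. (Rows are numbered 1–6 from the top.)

F E B C A D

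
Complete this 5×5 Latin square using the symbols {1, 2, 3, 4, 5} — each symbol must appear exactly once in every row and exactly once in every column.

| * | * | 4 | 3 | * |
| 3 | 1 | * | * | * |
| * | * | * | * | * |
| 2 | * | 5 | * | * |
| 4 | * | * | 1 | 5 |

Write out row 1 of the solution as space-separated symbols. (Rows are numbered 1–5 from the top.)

1 5 4 3 2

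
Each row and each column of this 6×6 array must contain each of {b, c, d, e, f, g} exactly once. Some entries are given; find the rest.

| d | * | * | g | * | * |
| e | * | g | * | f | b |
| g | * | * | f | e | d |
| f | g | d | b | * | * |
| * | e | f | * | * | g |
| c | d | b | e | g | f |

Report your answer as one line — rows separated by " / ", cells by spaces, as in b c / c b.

Cell (r2,c2): row 2 has {b,e,f,g}; column 2 has {d,e,g} → c.
Cell (r2,c4): row 2 has {b,c,e,f,g}; column 4 has {b,e,f,g} → d.
Cell (r3,c2): row 3 has {d,e,f,g}; column 2 has {c,d,e,g} → b.
Cell (r3,c3): row 3 has {b,d,e,f,g}; column 3 has {b,d,f,g} → c.
Cell (r4,c5): row 4 has {b,d,f,g}; column 5 has {e,f,g} → c.
Cell (r4,c6): row 4 has {b,c,d,f,g}; column 6 has {b,d,f,g} → e.
Cell (r5,c1): row 5 has {e,f,g}; column 1 has {c,d,e,f,g} → b.
Cell (r5,c4): row 5 has {b,e,f,g}; column 4 has {b,d,e,f,g} → c.
Cell (r5,c5): row 5 has {b,c,e,f,g}; column 5 has {c,e,f,g} → d.
Cell (r1,c2): row 1 has {d,g}; column 2 has {b,c,d,e,g} → f.
Cell (r1,c3): row 1 has {d,f,g}; column 3 has {b,c,d,f,g} → e.
Cell (r1,c5): row 1 has {d,e,f,g}; column 5 has {c,d,e,f,g} → b.
Cell (r1,c6): row 1 has {b,d,e,f,g}; column 6 has {b,d,e,f,g} → c.

d f e g b c / e c g d f b / g b c f e d / f g d b c e / b e f c d g / c d b e g f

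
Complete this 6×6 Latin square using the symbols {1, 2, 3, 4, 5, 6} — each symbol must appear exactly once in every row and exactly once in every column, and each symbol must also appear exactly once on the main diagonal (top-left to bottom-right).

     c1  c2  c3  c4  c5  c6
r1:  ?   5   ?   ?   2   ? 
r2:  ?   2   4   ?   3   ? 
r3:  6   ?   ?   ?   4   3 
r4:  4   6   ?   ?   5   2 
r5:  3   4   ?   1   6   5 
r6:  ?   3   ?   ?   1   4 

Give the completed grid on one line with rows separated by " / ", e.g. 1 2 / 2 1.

row 1 has {2,5}; column 1 has {3,4,6}; the diagonal has {2,4,6} — only 1 is left for (r1,c1).
row 1 has {1,2,5}; column 6 has {2,3,4,5} — only 6 is left for (r1,c6).
row 2 has {2,3,4}; column 1 has {1,3,4,6} — only 5 is left for (r2,c1).
row 2 has {2,3,4,5}; column 4 has {1} — only 6 is left for (r2,c4).
row 2 has {2,3,4,5,6}; column 6 has {2,3,4,5,6} — only 1 is left for (r2,c6).
row 3 has {3,4,6}; column 2 has {2,3,4,5,6} — only 1 is left for (r3,c2).
row 3 has {1,3,4,6}; column 3 has {4}; the diagonal has {1,2,4,6} — only 5 is left for (r3,c3).
row 3 has {1,3,4,5,6}; column 4 has {1,6} — only 2 is left for (r3,c4).
row 4 has {2,4,5,6}; column 4 has {1,2,6}; the diagonal has {1,2,4,5,6} — only 3 is left for (r4,c4).
row 5 has {1,3,4,5,6}; column 3 has {4,5} — only 2 is left for (r5,c3).
row 6 has {1,3,4}; column 1 has {1,3,4,5,6} — only 2 is left for (r6,c1).
row 6 has {1,2,3,4}; column 3 has {2,4,5} — only 6 is left for (r6,c3).
row 6 has {1,2,3,4,6}; column 4 has {1,2,3,6} — only 5 is left for (r6,c4).
row 1 has {1,2,5,6}; column 3 has {2,4,5,6} — only 3 is left for (r1,c3).
row 1 has {1,2,3,5,6}; column 4 has {1,2,3,5,6} — only 4 is left for (r1,c4).
row 4 has {2,3,4,5,6}; column 3 has {2,3,4,5,6} — only 1 is left for (r4,c3).

1 5 3 4 2 6 / 5 2 4 6 3 1 / 6 1 5 2 4 3 / 4 6 1 3 5 2 / 3 4 2 1 6 5 / 2 3 6 5 1 4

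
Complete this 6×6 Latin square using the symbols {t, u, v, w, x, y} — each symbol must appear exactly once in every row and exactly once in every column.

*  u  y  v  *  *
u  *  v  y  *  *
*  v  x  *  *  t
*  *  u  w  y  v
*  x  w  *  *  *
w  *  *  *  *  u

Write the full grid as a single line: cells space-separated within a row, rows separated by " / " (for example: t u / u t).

(r3,c1): row 3 has {t,v,x}; column 1 has {u,w}, so it must be y.
(r3,c4): row 3 has {t,v,x,y}; column 4 has {v,w,y}, so it must be u.
(r3,c5): row 3 has {t,u,v,x,y}; column 5 has {y}, so it must be w.
(r4,c2): row 4 has {u,v,w,y}; column 2 has {u,v,x}, so it must be t.
(r5,c4): row 5 has {w,x}; column 4 has {u,v,w,y}, so it must be t.
(r5,c6): row 5 has {t,w,x}; column 6 has {t,u,v}, so it must be y.
(r6,c2): row 6 has {u,w}; column 2 has {t,u,v,x}, so it must be y.
(r6,c3): row 6 has {u,w,y}; column 3 has {u,v,w,x,y}, so it must be t.
(r6,c4): row 6 has {t,u,w,y}; column 4 has {t,u,v,w,y}, so it must be x.
(r6,c5): row 6 has {t,u,w,x,y}; column 5 has {w,y}, so it must be v.
(r2,c2): row 2 has {u,v,y}; column 2 has {t,u,v,x,y}, so it must be w.
(r2,c6): row 2 has {u,v,w,y}; column 6 has {t,u,v,y}, so it must be x.
(r4,c1): row 4 has {t,u,v,w,y}; column 1 has {u,w,y}, so it must be x.
(r5,c1): row 5 has {t,w,x,y}; column 1 has {u,w,x,y}, so it must be v.
(r5,c5): row 5 has {t,v,w,x,y}; column 5 has {v,w,y}, so it must be u.
(r1,c1): row 1 has {u,v,y}; column 1 has {u,v,w,x,y}, so it must be t.
(r1,c5): row 1 has {t,u,v,y}; column 5 has {u,v,w,y}, so it must be x.
(r1,c6): row 1 has {t,u,v,x,y}; column 6 has {t,u,v,x,y}, so it must be w.
(r2,c5): row 2 has {u,v,w,x,y}; column 5 has {u,v,w,x,y}, so it must be t.

t u y v x w / u w v y t x / y v x u w t / x t u w y v / v x w t u y / w y t x v u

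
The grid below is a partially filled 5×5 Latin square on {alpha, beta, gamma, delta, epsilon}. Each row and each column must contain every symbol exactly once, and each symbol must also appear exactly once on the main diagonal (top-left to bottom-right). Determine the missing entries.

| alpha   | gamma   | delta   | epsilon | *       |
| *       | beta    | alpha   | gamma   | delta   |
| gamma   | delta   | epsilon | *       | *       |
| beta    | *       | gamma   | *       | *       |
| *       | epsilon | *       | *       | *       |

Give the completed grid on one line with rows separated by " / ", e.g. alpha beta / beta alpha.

alpha gamma delta epsilon beta / epsilon beta alpha gamma delta / gamma delta epsilon beta alpha / beta alpha gamma delta epsilon / delta epsilon beta alpha gamma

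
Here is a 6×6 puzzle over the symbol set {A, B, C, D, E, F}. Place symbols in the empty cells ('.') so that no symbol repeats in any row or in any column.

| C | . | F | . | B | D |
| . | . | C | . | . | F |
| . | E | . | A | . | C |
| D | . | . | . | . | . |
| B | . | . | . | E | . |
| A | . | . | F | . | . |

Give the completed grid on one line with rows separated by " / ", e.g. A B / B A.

row 1 has {B,C,D,F}; column 2 has {E} — only A is left for (r1,c2).
row 1 has {A,B,C,D,F}; column 4 has {A,F} — only E is left for (r1,c4).
row 2 has {C,F}; column 1 has {A,B,C,D} — only E is left for (r2,c1).
row 3 has {A,C,E}; column 1 has {A,B,C,D,E} — only F is left for (r3,c1).
row 3 has {A,C,E,F}; column 5 has {B,E} — only D is left for (r3,c5).
row 5 has {B,E}; column 6 has {C,D,F} — only A is left for (r5,c6).
row 6 has {A,F}; column 5 has {B,D,E} — only C is left for (r6,c5).
row 2 has {C,E,F}; column 5 has {B,C,D,E} — only A is left for (r2,c5).
row 3 has {A,C,D,E,F}; column 3 has {C,F} — only B is left for (r3,c3).
row 4 has {D}; column 5 has {A,B,C,D,E} — only F is left for (r4,c5).
row 5 has {A,B,E}; column 3 has {B,C,F} — only D is left for (r5,c3).
row 5 has {A,B,D,E}; column 4 has {A,E,F} — only C is left for (r5,c4).
row 6 has {A,C,F}; column 3 has {B,C,D,F} — only E is left for (r6,c3).
row 6 has {A,C,E,F}; column 6 has {A,C,D,F} — only B is left for (r6,c6).
row 4 has {D,F}; column 3 has {B,C,D,E,F} — only A is left for (r4,c3).
row 4 has {A,D,F}; column 4 has {A,C,E,F} — only B is left for (r4,c4).
row 4 has {A,B,D,F}; column 6 has {A,B,C,D,F} — only E is left for (r4,c6).
row 5 has {A,B,C,D,E}; column 2 has {A,E} — only F is left for (r5,c2).
row 6 has {A,B,C,E,F}; column 2 has {A,E,F} — only D is left for (r6,c2).
row 2 has {A,C,E,F}; column 2 has {A,D,E,F} — only B is left for (r2,c2).
row 2 has {A,B,C,E,F}; column 4 has {A,B,C,E,F} — only D is left for (r2,c4).
row 4 has {A,B,D,E,F}; column 2 has {A,B,D,E,F} — only C is left for (r4,c2).

C A F E B D / E B C D A F / F E B A D C / D C A B F E / B F D C E A / A D E F C B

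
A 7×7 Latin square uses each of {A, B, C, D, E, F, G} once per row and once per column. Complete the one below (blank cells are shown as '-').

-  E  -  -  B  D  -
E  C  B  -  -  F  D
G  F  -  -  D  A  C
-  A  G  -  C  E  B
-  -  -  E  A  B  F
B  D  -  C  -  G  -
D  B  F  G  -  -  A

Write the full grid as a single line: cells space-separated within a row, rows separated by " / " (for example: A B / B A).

A E C F B D G / E C B A G F D / G F E B D A C / F A G D C E B / C G D E A B F / B D A C F G E / D B F G E C A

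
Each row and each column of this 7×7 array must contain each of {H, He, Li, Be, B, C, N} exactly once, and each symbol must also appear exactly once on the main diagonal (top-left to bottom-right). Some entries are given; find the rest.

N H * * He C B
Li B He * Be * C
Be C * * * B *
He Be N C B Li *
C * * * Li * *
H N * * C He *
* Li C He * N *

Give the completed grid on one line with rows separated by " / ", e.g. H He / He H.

N H Li Be He C B / Li B He N Be H C / Be C H Li N B He / He Be N C B Li H / C He B H Li Be N / H N Be B C He Li / B Li C He H N Be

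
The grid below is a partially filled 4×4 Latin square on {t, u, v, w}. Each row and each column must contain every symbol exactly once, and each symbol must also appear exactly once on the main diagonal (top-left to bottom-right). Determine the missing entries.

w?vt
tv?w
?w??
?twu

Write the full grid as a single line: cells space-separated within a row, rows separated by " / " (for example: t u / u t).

w u v t / t v u w / u w t v / v t w u

At row 1, column 2: row 1 has {t,v,w}; column 2 has {t,v,w}; that leaves u.
At row 2, column 3: row 2 has {t,v,w}; column 3 has {v,w}; that leaves u.
At row 3, column 3: row 3 has {w}; column 3 has {u,v,w}; the diagonal has {u,v,w}; that leaves t.
At row 3, column 4: row 3 has {t,w}; column 4 has {t,u,w}; that leaves v.
At row 4, column 1: row 4 has {t,u,w}; column 1 has {t,w}; that leaves v.
At row 3, column 1: row 3 has {t,v,w}; column 1 has {t,v,w}; that leaves u.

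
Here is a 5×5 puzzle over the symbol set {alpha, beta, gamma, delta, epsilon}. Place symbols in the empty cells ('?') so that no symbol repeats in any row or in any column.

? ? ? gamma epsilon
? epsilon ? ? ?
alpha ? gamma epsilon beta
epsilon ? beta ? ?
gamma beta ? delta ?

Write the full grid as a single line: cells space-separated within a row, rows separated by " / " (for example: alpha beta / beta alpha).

beta alpha delta gamma epsilon / delta epsilon alpha beta gamma / alpha delta gamma epsilon beta / epsilon gamma beta alpha delta / gamma beta epsilon delta alpha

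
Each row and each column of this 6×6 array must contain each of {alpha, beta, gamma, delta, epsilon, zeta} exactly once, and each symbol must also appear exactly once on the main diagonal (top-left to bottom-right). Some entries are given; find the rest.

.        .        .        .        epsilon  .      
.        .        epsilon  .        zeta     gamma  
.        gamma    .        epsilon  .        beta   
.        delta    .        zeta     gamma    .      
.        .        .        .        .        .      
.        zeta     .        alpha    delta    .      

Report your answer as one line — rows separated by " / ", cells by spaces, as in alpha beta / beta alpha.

(r3,c5) = alpha
(r5,c5) = beta
(r6,c6) = epsilon
(r2,c2) = alpha
(r3,c3) = delta
(r4,c6) = alpha
(r5,c2) = epsilon
(r1,c1) = gamma
(r1,c2) = beta
(r1,c4) = delta
(r1,c6) = zeta
(r2,c4) = beta
(r3,c1) = zeta
(r4,c3) = beta
(r5,c4) = gamma
(r5,c6) = delta
(r6,c1) = beta
(r6,c3) = gamma
(r1,c3) = alpha
(r2,c1) = delta
(r4,c1) = epsilon
(r5,c1) = alpha
(r5,c3) = zeta

gamma beta alpha delta epsilon zeta / delta alpha epsilon beta zeta gamma / zeta gamma delta epsilon alpha beta / epsilon delta beta zeta gamma alpha / alpha epsilon zeta gamma beta delta / beta zeta gamma alpha delta epsilon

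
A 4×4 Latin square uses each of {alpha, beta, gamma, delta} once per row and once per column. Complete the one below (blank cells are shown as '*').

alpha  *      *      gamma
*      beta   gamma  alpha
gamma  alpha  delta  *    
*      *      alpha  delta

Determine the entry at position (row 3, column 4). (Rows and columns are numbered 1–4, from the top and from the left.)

beta

(r1,c2) = delta
(r1,c3) = beta
(r2,c1) = delta
(r3,c4) = beta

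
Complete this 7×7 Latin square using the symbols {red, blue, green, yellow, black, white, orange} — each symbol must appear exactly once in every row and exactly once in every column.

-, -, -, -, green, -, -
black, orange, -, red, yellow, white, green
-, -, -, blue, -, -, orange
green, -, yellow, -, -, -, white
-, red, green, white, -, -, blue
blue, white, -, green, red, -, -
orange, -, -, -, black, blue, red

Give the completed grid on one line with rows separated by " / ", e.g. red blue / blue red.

white blue red black green orange yellow / black orange blue red yellow white green / red yellow black blue white green orange / green black yellow orange blue red white / yellow red green white orange black blue / blue white orange green red yellow black / orange green white yellow black blue red

(r2,c3) = blue
(r3,c5) = white
(r5,c1) = yellow
(r5,c5) = orange
(r5,c6) = black
(r7,c3) = white
(r7,c4) = yellow
(r3,c1) = red
(r3,c3) = black
(r4,c5) = blue
(r6,c3) = orange
(r6,c6) = yellow
(r6,c7) = black
(r7,c2) = green
(r1,c1) = white
(r1,c3) = red
(r1,c6) = orange
(r1,c7) = yellow
(r3,c2) = yellow
(r3,c6) = green
(r4,c2) = black
(r4,c4) = orange
(r4,c6) = red
(r1,c2) = blue
(r1,c4) = black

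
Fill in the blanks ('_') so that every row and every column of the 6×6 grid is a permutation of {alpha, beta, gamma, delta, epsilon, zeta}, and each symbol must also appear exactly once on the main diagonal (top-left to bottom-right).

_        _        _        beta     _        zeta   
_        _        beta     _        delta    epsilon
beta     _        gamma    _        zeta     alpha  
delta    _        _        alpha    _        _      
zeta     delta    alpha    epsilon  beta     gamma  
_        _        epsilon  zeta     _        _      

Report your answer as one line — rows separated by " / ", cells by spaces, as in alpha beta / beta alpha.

epsilon alpha delta beta gamma zeta / alpha zeta beta gamma delta epsilon / beta epsilon gamma delta zeta alpha / delta gamma zeta alpha epsilon beta / zeta delta alpha epsilon beta gamma / gamma beta epsilon zeta alpha delta

row 1 has {beta,zeta}; column 1 has {beta,delta,zeta}; the diagonal has {alpha,beta,gamma} — only epsilon is left for (r1,c1).
row 1 has {beta,epsilon,zeta}; column 3 has {alpha,beta,gamma,epsilon} — only delta is left for (r1,c3).
row 2 has {beta,delta,epsilon}; column 2 has {delta}; the diagonal has {alpha,beta,gamma,epsilon} — only zeta is left for (r2,c2).
row 2 has {beta,delta,epsilon,zeta}; column 4 has {alpha,beta,epsilon,zeta} — only gamma is left for (r2,c4).
row 3 has {alpha,beta,gamma,zeta}; column 2 has {delta,zeta} — only epsilon is left for (r3,c2).
row 3 has {alpha,beta,gamma,epsilon,zeta}; column 4 has {alpha,beta,gamma,epsilon,zeta} — only delta is left for (r3,c4).
row 4 has {alpha,delta}; column 3 has {alpha,beta,gamma,delta,epsilon} — only zeta is left for (r4,c3).
row 4 has {alpha,delta,zeta}; column 6 has {alpha,gamma,epsilon,zeta} — only beta is left for (r4,c6).
row 6 has {epsilon,zeta}; column 6 has {alpha,beta,gamma,epsilon,zeta}; the diagonal has {alpha,beta,gamma,epsilon,zeta} — only delta is left for (r6,c6).
row 2 has {beta,gamma,delta,epsilon,zeta}; column 1 has {beta,delta,epsilon,zeta} — only alpha is left for (r2,c1).
row 4 has {alpha,beta,delta,zeta}; column 2 has {delta,epsilon,zeta} — only gamma is left for (r4,c2).
row 4 has {alpha,beta,gamma,delta,zeta}; column 5 has {beta,delta,zeta} — only epsilon is left for (r4,c5).
row 6 has {delta,epsilon,zeta}; column 1 has {alpha,beta,delta,epsilon,zeta} — only gamma is left for (r6,c1).
row 6 has {gamma,delta,epsilon,zeta}; column 5 has {beta,delta,epsilon,zeta} — only alpha is left for (r6,c5).
row 1 has {beta,delta,epsilon,zeta}; column 2 has {gamma,delta,epsilon,zeta} — only alpha is left for (r1,c2).
row 1 has {alpha,beta,delta,epsilon,zeta}; column 5 has {alpha,beta,delta,epsilon,zeta} — only gamma is left for (r1,c5).
row 6 has {alpha,gamma,delta,epsilon,zeta}; column 2 has {alpha,gamma,delta,epsilon,zeta} — only beta is left for (r6,c2).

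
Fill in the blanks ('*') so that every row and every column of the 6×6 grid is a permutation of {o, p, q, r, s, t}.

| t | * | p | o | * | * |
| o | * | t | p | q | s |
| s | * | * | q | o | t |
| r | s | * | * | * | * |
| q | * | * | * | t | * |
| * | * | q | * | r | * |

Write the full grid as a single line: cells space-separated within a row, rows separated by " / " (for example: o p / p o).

t q p o s r / o r t p q s / s p r q o t / r s o t p q / q o s r t p / p t q s r o

(r1,c5) = s
(r2,c2) = r
(r3,c2) = p
(r3,c3) = r
(r4,c3) = o
(r4,c4) = t
(r4,c5) = p
(r4,c6) = q
(r5,c2) = o
(r5,c3) = s
(r5,c4) = r
(r5,c6) = p
(r6,c1) = p
(r6,c2) = t
(r6,c4) = s
(r6,c6) = o
(r1,c2) = q
(r1,c6) = r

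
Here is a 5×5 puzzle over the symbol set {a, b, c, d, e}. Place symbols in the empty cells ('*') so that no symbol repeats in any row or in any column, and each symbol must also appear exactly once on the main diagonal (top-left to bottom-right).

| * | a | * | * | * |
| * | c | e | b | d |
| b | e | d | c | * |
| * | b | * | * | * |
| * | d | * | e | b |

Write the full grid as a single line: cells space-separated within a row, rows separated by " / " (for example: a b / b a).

e a b d c / a c e b d / b e d c a / d b c a e / c d a e b

At row 1, column 1: row 1 has {a}; column 1 has {b}; the diagonal has {b,c,d}; that leaves e.
At row 1, column 4: row 1 has {a,e}; column 4 has {b,c,e}; that leaves d.
At row 1, column 5: row 1 has {a,d,e}; column 5 has {b,d}; that leaves c.
At row 2, column 1: row 2 has {b,c,d,e}; column 1 has {b,e}; that leaves a.
At row 3, column 5: row 3 has {b,c,d,e}; column 5 has {b,c,d}; that leaves a.
At row 4, column 4: row 4 has {b}; column 4 has {b,c,d,e}; the diagonal has {b,c,d,e}; that leaves a.
At row 4, column 5: row 4 has {a,b}; column 5 has {a,b,c,d}; that leaves e.
At row 5, column 1: row 5 has {b,d,e}; column 1 has {a,b,e}; that leaves c.
At row 5, column 3: row 5 has {b,c,d,e}; column 3 has {d,e}; that leaves a.
At row 1, column 3: row 1 has {a,c,d,e}; column 3 has {a,d,e}; that leaves b.
At row 4, column 1: row 4 has {a,b,e}; column 1 has {a,b,c,e}; that leaves d.
At row 4, column 3: row 4 has {a,b,d,e}; column 3 has {a,b,d,e}; that leaves c.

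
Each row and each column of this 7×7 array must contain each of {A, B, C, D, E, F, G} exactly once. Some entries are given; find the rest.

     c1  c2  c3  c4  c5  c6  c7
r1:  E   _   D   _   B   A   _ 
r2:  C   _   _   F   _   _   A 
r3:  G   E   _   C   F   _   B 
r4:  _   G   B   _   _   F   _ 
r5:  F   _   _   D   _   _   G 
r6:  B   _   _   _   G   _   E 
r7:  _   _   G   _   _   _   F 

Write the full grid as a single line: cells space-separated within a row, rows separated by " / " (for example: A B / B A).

E F D G B A C / C B E F D G A / G E A C F D B / A G B E C F D / F A C D E B G / B D F A G C E / D C G B A E F

(r1,c4) = G
(r1,c7) = C
(r2,c3) = E
(r2,c5) = D
(r3,c3) = A
(r3,c6) = D
(r4,c7) = D
(r5,c3) = C
(r6,c3) = F
(r6,c4) = A
(r6,c6) = C
(r1,c2) = F
(r2,c2) = B
(r2,c6) = G
(r4,c1) = A
(r4,c4) = E
(r4,c5) = C
(r5,c2) = A
(r5,c5) = E
(r5,c6) = B
(r6,c2) = D
(r7,c1) = D
(r7,c2) = C
(r7,c4) = B
(r7,c5) = A
(r7,c6) = E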